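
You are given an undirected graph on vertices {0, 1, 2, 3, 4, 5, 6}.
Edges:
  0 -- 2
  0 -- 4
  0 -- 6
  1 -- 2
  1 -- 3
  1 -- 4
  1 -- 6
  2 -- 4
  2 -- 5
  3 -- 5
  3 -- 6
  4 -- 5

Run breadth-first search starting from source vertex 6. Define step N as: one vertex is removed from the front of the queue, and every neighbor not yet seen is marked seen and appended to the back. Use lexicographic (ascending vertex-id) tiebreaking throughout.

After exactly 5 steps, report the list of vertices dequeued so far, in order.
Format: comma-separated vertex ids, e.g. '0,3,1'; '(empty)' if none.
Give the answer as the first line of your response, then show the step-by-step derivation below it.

6,0,1,3,2

step 1: dequeue 6; queue=[0,1,3]; order=6
step 2: dequeue 0; queue=[1,3,2,4]; order=6,0
step 3: dequeue 1; queue=[3,2,4]; order=6,0,1
step 4: dequeue 3; queue=[2,4,5]; order=6,0,1,3
step 5: dequeue 2; queue=[4,5]; order=6,0,1,3,2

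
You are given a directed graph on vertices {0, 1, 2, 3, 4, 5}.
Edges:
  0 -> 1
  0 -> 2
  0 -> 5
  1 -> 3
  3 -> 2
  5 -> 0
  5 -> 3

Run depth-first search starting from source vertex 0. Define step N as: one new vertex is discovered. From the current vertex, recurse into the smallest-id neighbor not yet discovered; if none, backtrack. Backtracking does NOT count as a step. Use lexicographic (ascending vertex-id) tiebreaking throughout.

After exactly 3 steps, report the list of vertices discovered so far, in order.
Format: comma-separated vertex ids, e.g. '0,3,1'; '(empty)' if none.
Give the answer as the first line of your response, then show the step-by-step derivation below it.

0,1,3

step 1: discover 0; path=0; order=0
step 2: discover 1; path=0>1; order=0,1
step 3: discover 3; path=0>1>3; order=0,1,3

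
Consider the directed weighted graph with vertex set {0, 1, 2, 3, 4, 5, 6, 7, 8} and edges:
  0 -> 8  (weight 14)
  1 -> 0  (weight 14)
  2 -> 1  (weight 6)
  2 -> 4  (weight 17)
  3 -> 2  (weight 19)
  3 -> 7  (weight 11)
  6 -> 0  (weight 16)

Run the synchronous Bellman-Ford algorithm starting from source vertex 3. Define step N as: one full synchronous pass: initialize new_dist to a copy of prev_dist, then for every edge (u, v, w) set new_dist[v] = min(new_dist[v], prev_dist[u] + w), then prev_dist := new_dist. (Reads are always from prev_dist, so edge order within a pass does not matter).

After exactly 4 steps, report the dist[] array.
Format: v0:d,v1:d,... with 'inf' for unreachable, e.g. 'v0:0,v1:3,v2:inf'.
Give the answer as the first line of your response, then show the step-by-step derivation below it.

v0:39,v1:25,v2:19,v3:0,v4:36,v5:inf,v6:inf,v7:11,v8:53

step 1: dist = v0:inf,v1:inf,v2:19,v3:0,v4:inf,v5:inf,v6:inf,v7:11,v8:inf
step 2: dist = v0:inf,v1:25,v2:19,v3:0,v4:36,v5:inf,v6:inf,v7:11,v8:inf
step 3: dist = v0:39,v1:25,v2:19,v3:0,v4:36,v5:inf,v6:inf,v7:11,v8:inf
step 4: dist = v0:39,v1:25,v2:19,v3:0,v4:36,v5:inf,v6:inf,v7:11,v8:53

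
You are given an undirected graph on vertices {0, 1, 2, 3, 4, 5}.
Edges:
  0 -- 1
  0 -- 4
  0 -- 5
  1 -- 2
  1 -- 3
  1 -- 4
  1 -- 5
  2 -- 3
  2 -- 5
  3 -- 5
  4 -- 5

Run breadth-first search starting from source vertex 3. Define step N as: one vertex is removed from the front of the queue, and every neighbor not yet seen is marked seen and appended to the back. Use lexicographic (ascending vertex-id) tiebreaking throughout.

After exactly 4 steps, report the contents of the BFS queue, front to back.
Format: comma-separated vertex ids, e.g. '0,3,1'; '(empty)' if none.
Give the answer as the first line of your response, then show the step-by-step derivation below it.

0,4

step 1: dequeue 3; queue=[1,2,5]; order=3
step 2: dequeue 1; queue=[2,5,0,4]; order=3,1
step 3: dequeue 2; queue=[5,0,4]; order=3,1,2
step 4: dequeue 5; queue=[0,4]; order=3,1,2,5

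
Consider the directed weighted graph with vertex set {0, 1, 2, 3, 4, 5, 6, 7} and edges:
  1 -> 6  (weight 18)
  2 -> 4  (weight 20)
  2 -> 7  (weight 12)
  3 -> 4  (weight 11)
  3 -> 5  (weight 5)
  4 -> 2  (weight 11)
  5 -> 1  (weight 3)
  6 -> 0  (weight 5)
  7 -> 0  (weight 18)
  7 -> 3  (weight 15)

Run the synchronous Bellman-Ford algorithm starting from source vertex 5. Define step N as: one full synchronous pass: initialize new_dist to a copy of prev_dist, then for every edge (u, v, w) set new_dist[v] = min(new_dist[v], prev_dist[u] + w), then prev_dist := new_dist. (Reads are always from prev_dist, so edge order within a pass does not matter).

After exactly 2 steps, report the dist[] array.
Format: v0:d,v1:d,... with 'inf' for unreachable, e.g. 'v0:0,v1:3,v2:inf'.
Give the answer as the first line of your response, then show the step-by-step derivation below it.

v0:inf,v1:3,v2:inf,v3:inf,v4:inf,v5:0,v6:21,v7:inf

step 1: dist = v0:inf,v1:3,v2:inf,v3:inf,v4:inf,v5:0,v6:inf,v7:inf
step 2: dist = v0:inf,v1:3,v2:inf,v3:inf,v4:inf,v5:0,v6:21,v7:inf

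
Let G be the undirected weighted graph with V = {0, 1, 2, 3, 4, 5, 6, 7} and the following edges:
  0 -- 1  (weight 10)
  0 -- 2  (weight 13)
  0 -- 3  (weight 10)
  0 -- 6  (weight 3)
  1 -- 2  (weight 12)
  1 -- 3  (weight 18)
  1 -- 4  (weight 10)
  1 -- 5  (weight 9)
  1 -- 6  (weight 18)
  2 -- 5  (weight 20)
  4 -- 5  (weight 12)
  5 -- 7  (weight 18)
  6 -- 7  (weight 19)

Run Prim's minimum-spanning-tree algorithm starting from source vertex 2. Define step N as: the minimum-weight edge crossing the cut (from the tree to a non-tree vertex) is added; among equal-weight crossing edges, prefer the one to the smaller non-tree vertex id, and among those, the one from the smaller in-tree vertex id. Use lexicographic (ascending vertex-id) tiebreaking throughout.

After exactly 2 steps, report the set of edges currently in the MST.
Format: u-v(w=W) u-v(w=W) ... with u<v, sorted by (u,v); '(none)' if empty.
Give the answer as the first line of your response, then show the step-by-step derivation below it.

1-2(w=12) 1-5(w=9)

step 1: add edge 1-2 (w=12); MST = {1-2(w=12)}
step 2: add edge 1-5 (w=9); MST = {1-2(w=12) 1-5(w=9)}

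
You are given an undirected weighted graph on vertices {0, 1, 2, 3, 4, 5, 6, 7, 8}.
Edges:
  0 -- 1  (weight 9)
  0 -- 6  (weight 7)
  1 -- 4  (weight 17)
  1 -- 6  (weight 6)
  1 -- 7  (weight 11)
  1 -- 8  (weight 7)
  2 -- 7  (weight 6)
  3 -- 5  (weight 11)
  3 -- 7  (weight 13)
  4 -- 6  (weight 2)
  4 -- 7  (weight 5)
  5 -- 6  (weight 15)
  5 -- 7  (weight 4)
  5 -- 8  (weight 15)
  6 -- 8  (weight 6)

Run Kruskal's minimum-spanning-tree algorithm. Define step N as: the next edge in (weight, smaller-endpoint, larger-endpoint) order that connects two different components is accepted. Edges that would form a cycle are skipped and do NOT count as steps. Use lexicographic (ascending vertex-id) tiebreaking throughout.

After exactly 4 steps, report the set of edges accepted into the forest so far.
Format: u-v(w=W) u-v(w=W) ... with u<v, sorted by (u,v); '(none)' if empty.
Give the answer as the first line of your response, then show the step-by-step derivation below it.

1-6(w=6) 4-6(w=2) 4-7(w=5) 5-7(w=4)

step 1: add edge 4-6 (w=2); MST = {4-6(w=2)}
step 2: add edge 5-7 (w=4); MST = {4-6(w=2) 5-7(w=4)}
step 3: add edge 4-7 (w=5); MST = {4-6(w=2) 4-7(w=5) 5-7(w=4)}
step 4: add edge 1-6 (w=6); MST = {1-6(w=6) 4-6(w=2) 4-7(w=5) 5-7(w=4)}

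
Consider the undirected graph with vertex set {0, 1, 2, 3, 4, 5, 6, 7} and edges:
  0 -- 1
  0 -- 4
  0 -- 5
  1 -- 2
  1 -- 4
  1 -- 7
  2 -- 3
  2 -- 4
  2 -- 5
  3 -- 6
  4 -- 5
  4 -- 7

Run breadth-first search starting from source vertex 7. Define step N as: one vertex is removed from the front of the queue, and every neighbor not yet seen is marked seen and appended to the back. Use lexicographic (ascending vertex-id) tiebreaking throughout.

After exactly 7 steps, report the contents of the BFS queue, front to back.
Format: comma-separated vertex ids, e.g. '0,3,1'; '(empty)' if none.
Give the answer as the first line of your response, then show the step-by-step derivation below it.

6

step 1: dequeue 7; queue=[1,4]; order=7
step 2: dequeue 1; queue=[4,0,2]; order=7,1
step 3: dequeue 4; queue=[0,2,5]; order=7,1,4
step 4: dequeue 0; queue=[2,5]; order=7,1,4,0
step 5: dequeue 2; queue=[5,3]; order=7,1,4,0,2
step 6: dequeue 5; queue=[3]; order=7,1,4,0,2,5
step 7: dequeue 3; queue=[6]; order=7,1,4,0,2,5,3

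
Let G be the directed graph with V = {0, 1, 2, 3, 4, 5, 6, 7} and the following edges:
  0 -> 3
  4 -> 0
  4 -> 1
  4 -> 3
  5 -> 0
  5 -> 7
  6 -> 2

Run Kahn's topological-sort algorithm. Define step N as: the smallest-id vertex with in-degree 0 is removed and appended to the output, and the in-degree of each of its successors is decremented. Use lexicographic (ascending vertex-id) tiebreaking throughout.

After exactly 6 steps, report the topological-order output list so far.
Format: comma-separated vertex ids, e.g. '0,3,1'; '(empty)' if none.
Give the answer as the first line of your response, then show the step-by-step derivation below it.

4,1,5,0,3,6

step 1: output 4; order=[4]; indeg=(1,0,1,1,0,0,0,1)
step 2: output 1; order=[4,1]; indeg=(1,0,1,1,0,0,0,1)
step 3: output 5; order=[4,1,5]; indeg=(0,0,1,1,0,0,0,0)
step 4: output 0; order=[4,1,5,0]; indeg=(0,0,1,0,0,0,0,0)
step 5: output 3; order=[4,1,5,0,3]; indeg=(0,0,1,0,0,0,0,0)
step 6: output 6; order=[4,1,5,0,3,6]; indeg=(0,0,0,0,0,0,0,0)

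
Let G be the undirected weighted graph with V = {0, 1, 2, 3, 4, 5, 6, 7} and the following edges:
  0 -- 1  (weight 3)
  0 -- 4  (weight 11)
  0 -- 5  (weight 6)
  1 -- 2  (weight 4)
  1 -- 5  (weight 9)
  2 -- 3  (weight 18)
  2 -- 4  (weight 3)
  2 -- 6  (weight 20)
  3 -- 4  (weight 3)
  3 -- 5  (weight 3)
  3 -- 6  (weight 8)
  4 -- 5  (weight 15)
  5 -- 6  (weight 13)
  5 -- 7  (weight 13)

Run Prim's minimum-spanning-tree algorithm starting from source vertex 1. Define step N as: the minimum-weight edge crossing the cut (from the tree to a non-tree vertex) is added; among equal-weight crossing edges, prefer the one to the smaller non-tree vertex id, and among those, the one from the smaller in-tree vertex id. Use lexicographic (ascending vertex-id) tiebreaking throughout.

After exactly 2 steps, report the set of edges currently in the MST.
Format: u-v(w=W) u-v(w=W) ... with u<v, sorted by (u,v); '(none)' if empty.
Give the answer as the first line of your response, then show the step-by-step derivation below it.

0-1(w=3) 1-2(w=4)

step 1: add edge 0-1 (w=3); MST = {0-1(w=3)}
step 2: add edge 1-2 (w=4); MST = {0-1(w=3) 1-2(w=4)}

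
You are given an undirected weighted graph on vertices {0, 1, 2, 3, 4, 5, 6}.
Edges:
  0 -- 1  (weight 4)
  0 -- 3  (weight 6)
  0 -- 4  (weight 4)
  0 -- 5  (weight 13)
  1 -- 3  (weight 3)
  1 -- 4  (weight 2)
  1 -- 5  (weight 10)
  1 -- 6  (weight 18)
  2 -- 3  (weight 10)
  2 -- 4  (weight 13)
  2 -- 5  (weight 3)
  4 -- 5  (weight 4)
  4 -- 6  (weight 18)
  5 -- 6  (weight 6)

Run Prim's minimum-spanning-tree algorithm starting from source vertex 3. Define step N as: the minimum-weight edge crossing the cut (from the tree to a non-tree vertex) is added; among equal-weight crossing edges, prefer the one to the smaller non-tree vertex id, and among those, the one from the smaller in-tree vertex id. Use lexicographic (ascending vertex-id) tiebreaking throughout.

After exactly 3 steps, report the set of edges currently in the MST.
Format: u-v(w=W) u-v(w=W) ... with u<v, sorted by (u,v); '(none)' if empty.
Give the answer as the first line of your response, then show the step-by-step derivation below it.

0-1(w=4) 1-3(w=3) 1-4(w=2)

step 1: add edge 1-3 (w=3); MST = {1-3(w=3)}
step 2: add edge 1-4 (w=2); MST = {1-3(w=3) 1-4(w=2)}
step 3: add edge 0-1 (w=4); MST = {0-1(w=4) 1-3(w=3) 1-4(w=2)}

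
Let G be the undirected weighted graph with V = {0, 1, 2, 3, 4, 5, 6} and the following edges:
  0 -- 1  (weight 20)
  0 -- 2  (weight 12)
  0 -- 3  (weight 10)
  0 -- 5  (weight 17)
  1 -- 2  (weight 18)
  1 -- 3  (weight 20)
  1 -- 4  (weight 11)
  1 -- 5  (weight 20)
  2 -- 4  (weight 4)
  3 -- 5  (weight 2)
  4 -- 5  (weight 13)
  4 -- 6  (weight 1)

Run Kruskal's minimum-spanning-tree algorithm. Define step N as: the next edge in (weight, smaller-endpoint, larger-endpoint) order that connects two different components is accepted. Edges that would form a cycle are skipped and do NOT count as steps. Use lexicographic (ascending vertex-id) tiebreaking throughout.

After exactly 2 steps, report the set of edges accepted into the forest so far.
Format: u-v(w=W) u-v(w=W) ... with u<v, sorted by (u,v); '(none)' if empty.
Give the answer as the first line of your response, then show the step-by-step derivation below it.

3-5(w=2) 4-6(w=1)

step 1: add edge 4-6 (w=1); MST = {4-6(w=1)}
step 2: add edge 3-5 (w=2); MST = {3-5(w=2) 4-6(w=1)}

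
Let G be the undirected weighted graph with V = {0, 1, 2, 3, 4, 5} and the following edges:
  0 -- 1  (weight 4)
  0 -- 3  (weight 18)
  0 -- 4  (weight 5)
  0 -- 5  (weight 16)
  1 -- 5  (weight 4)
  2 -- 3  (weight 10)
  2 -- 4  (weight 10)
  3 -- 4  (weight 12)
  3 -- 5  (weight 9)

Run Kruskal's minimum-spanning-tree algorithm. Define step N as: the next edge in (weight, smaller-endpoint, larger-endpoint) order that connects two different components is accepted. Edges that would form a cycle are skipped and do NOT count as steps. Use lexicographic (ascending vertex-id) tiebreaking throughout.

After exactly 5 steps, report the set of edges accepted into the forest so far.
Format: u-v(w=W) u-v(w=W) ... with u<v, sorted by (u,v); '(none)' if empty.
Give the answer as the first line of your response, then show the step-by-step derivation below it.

0-1(w=4) 0-4(w=5) 1-5(w=4) 2-3(w=10) 3-5(w=9)

step 1: add edge 0-1 (w=4); MST = {0-1(w=4)}
step 2: add edge 1-5 (w=4); MST = {0-1(w=4) 1-5(w=4)}
step 3: add edge 0-4 (w=5); MST = {0-1(w=4) 0-4(w=5) 1-5(w=4)}
step 4: add edge 3-5 (w=9); MST = {0-1(w=4) 0-4(w=5) 1-5(w=4) 3-5(w=9)}
step 5: add edge 2-3 (w=10); MST = {0-1(w=4) 0-4(w=5) 1-5(w=4) 2-3(w=10) 3-5(w=9)}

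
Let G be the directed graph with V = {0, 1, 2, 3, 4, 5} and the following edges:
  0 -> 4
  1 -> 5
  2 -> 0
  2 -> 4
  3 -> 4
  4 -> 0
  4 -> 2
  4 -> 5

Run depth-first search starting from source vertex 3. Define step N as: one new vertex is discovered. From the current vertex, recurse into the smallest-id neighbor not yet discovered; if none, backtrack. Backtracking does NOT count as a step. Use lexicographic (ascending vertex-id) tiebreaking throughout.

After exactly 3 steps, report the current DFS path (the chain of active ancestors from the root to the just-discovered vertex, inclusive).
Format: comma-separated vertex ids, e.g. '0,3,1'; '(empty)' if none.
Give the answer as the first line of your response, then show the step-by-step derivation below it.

3,4,0

step 1: discover 3; path=3; order=3
step 2: discover 4; path=3>4; order=3,4
step 3: discover 0; path=3>4>0; order=3,4,0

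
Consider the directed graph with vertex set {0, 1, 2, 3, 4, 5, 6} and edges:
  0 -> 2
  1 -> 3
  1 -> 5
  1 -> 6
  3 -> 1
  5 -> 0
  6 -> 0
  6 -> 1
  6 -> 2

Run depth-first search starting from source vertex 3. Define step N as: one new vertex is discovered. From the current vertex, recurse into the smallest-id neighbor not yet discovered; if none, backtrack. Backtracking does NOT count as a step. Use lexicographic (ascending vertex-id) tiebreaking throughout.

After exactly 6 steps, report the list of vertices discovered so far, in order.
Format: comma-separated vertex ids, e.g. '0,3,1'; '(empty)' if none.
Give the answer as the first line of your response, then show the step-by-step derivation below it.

3,1,5,0,2,6

step 1: discover 3; path=3; order=3
step 2: discover 1; path=3>1; order=3,1
step 3: discover 5; path=3>1>5; order=3,1,5
step 4: discover 0; path=3>1>5>0; order=3,1,5,0
step 5: discover 2; path=3>1>5>0>2; order=3,1,5,0,2
step 6: discover 6; path=3>1>6; order=3,1,5,0,2,6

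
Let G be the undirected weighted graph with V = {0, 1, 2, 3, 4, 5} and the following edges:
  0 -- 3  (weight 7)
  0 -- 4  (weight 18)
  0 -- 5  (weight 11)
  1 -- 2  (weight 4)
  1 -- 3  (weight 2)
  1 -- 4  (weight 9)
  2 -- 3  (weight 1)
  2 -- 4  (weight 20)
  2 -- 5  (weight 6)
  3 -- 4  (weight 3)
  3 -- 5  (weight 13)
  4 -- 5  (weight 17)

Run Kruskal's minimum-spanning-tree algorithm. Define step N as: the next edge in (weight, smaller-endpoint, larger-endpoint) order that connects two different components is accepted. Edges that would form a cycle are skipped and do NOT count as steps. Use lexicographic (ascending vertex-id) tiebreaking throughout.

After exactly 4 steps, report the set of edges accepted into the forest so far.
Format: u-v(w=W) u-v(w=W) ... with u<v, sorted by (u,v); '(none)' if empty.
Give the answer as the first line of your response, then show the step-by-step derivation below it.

1-3(w=2) 2-3(w=1) 2-5(w=6) 3-4(w=3)

step 1: add edge 2-3 (w=1); MST = {2-3(w=1)}
step 2: add edge 1-3 (w=2); MST = {1-3(w=2) 2-3(w=1)}
step 3: add edge 3-4 (w=3); MST = {1-3(w=2) 2-3(w=1) 3-4(w=3)}
step 4: add edge 2-5 (w=6); MST = {1-3(w=2) 2-3(w=1) 2-5(w=6) 3-4(w=3)}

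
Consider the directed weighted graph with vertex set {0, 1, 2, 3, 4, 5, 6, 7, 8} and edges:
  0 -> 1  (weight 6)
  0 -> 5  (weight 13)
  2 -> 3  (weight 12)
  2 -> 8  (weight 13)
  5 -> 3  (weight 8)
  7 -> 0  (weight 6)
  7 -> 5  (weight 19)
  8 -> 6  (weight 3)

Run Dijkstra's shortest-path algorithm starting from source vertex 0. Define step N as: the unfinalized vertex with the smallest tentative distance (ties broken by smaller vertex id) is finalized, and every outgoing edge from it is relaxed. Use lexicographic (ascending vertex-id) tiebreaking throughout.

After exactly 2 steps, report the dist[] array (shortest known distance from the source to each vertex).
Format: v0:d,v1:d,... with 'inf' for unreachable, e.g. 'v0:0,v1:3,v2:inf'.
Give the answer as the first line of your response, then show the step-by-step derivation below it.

v0:0,v1:6,v2:inf,v3:inf,v4:inf,v5:13,v6:inf,v7:inf,v8:inf

step 1: dist = v0:0,v1:6,v2:inf,v3:inf,v4:inf,v5:13,v6:inf,v7:inf,v8:inf
step 2: dist = v0:0,v1:6,v2:inf,v3:inf,v4:inf,v5:13,v6:inf,v7:inf,v8:inf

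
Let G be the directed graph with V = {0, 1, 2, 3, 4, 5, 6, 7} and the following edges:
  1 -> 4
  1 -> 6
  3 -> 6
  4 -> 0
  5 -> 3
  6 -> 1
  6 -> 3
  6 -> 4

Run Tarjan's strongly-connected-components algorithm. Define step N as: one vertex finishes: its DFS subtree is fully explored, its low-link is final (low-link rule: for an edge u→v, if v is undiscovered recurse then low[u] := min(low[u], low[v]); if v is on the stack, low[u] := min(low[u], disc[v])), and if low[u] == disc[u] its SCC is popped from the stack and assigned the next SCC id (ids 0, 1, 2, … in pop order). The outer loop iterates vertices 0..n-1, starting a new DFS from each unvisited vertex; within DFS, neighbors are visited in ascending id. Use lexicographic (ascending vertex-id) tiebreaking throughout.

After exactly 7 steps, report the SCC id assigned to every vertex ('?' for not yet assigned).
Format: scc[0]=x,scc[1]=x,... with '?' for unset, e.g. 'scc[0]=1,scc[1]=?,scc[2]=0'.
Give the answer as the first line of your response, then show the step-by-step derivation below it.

scc[0]=0,scc[1]=2,scc[2]=3,scc[3]=2,scc[4]=1,scc[5]=4,scc[6]=2,scc[7]=?

step 1: low=(low[0]=0,low[1]=?,low[2]=?,low[3]=?,low[4]=?,low[5]=?,low[6]=?,low[7]=?); scc=(scc[0]=0,scc[1]=?,scc[2]=?,scc[3]=?,scc[4]=?,scc[5]=?,scc[6]=?,scc[7]=?)
step 2: low=(low[0]=0,low[1]=1,low[2]=?,low[3]=?,low[4]=2,low[5]=?,low[6]=?,low[7]=?); scc=(scc[0]=0,scc[1]=?,scc[2]=?,scc[3]=?,scc[4]=1,scc[5]=?,scc[6]=?,scc[7]=?)
step 3: low=(low[0]=0,low[1]=1,low[2]=?,low[3]=3,low[4]=2,low[5]=?,low[6]=1,low[7]=?); scc=(scc[0]=0,scc[1]=?,scc[2]=?,scc[3]=?,scc[4]=1,scc[5]=?,scc[6]=?,scc[7]=?)
step 4: low=(low[0]=0,low[1]=1,low[2]=?,low[3]=3,low[4]=2,low[5]=?,low[6]=1,low[7]=?); scc=(scc[0]=0,scc[1]=?,scc[2]=?,scc[3]=?,scc[4]=1,scc[5]=?,scc[6]=?,scc[7]=?)
step 5: low=(low[0]=0,low[1]=1,low[2]=?,low[3]=3,low[4]=2,low[5]=?,low[6]=1,low[7]=?); scc=(scc[0]=0,scc[1]=2,scc[2]=?,scc[3]=2,scc[4]=1,scc[5]=?,scc[6]=2,scc[7]=?)
step 6: low=(low[0]=0,low[1]=1,low[2]=5,low[3]=3,low[4]=2,low[5]=?,low[6]=1,low[7]=?); scc=(scc[0]=0,scc[1]=2,scc[2]=3,scc[3]=2,scc[4]=1,scc[5]=?,scc[6]=2,scc[7]=?)
step 7: low=(low[0]=0,low[1]=1,low[2]=5,low[3]=3,low[4]=2,low[5]=6,low[6]=1,low[7]=?); scc=(scc[0]=0,scc[1]=2,scc[2]=3,scc[3]=2,scc[4]=1,scc[5]=4,scc[6]=2,scc[7]=?)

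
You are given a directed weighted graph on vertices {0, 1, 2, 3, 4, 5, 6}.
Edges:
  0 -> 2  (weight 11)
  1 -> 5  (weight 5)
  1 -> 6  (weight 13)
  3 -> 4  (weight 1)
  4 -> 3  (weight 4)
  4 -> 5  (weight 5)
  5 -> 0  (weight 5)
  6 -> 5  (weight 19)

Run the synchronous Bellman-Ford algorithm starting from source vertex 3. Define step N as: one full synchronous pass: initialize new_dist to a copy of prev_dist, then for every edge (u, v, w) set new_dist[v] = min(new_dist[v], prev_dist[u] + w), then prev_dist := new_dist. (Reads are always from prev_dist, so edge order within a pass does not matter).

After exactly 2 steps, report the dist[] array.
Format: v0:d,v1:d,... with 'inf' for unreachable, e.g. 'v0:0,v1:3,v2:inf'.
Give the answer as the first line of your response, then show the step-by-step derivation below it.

v0:inf,v1:inf,v2:inf,v3:0,v4:1,v5:6,v6:inf

step 1: dist = v0:inf,v1:inf,v2:inf,v3:0,v4:1,v5:inf,v6:inf
step 2: dist = v0:inf,v1:inf,v2:inf,v3:0,v4:1,v5:6,v6:inf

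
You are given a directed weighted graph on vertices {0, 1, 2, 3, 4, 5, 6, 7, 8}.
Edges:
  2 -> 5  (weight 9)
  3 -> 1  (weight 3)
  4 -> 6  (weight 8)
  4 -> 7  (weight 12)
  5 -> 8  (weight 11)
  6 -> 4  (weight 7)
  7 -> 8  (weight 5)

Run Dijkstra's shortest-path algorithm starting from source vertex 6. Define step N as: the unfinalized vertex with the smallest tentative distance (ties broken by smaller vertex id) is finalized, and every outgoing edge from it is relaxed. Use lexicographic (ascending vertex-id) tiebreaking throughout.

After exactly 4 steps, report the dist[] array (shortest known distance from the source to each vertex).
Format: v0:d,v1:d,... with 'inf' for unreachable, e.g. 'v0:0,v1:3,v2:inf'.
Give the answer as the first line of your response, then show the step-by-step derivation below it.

v0:inf,v1:inf,v2:inf,v3:inf,v4:7,v5:inf,v6:0,v7:19,v8:24

step 1: dist = v0:inf,v1:inf,v2:inf,v3:inf,v4:7,v5:inf,v6:0,v7:inf,v8:inf
step 2: dist = v0:inf,v1:inf,v2:inf,v3:inf,v4:7,v5:inf,v6:0,v7:19,v8:inf
step 3: dist = v0:inf,v1:inf,v2:inf,v3:inf,v4:7,v5:inf,v6:0,v7:19,v8:24
step 4: dist = v0:inf,v1:inf,v2:inf,v3:inf,v4:7,v5:inf,v6:0,v7:19,v8:24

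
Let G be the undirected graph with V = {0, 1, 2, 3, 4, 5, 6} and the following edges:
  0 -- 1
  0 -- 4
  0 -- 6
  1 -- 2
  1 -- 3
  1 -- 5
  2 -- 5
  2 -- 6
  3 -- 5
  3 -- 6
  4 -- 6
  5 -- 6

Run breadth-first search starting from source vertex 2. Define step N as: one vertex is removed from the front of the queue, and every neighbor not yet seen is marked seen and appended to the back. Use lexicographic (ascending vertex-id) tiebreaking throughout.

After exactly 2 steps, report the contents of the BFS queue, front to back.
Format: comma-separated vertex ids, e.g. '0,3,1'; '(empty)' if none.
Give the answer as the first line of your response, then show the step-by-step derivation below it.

5,6,0,3

step 1: dequeue 2; queue=[1,5,6]; order=2
step 2: dequeue 1; queue=[5,6,0,3]; order=2,1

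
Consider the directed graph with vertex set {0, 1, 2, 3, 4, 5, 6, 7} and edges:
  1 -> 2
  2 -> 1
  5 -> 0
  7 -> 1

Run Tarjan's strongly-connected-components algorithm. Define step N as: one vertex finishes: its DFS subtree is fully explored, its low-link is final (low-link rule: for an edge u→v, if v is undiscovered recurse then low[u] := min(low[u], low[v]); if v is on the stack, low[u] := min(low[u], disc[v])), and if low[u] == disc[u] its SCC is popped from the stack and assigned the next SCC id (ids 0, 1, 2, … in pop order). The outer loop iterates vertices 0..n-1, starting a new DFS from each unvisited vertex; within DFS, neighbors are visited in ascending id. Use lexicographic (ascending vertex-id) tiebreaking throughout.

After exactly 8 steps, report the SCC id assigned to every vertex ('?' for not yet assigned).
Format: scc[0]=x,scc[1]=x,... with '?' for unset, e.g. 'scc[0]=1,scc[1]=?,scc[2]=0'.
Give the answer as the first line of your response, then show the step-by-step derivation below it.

scc[0]=0,scc[1]=1,scc[2]=1,scc[3]=2,scc[4]=3,scc[5]=4,scc[6]=5,scc[7]=6

step 1: low=(low[0]=0,low[1]=?,low[2]=?,low[3]=?,low[4]=?,low[5]=?,low[6]=?,low[7]=?); scc=(scc[0]=0,scc[1]=?,scc[2]=?,scc[3]=?,scc[4]=?,scc[5]=?,scc[6]=?,scc[7]=?)
step 2: low=(low[0]=0,low[1]=1,low[2]=1,low[3]=?,low[4]=?,low[5]=?,low[6]=?,low[7]=?); scc=(scc[0]=0,scc[1]=?,scc[2]=?,scc[3]=?,scc[4]=?,scc[5]=?,scc[6]=?,scc[7]=?)
step 3: low=(low[0]=0,low[1]=1,low[2]=1,low[3]=?,low[4]=?,low[5]=?,low[6]=?,low[7]=?); scc=(scc[0]=0,scc[1]=1,scc[2]=1,scc[3]=?,scc[4]=?,scc[5]=?,scc[6]=?,scc[7]=?)
step 4: low=(low[0]=0,low[1]=1,low[2]=1,low[3]=3,low[4]=?,low[5]=?,low[6]=?,low[7]=?); scc=(scc[0]=0,scc[1]=1,scc[2]=1,scc[3]=2,scc[4]=?,scc[5]=?,scc[6]=?,scc[7]=?)
step 5: low=(low[0]=0,low[1]=1,low[2]=1,low[3]=3,low[4]=4,low[5]=?,low[6]=?,low[7]=?); scc=(scc[0]=0,scc[1]=1,scc[2]=1,scc[3]=2,scc[4]=3,scc[5]=?,scc[6]=?,scc[7]=?)
step 6: low=(low[0]=0,low[1]=1,low[2]=1,low[3]=3,low[4]=4,low[5]=5,low[6]=?,low[7]=?); scc=(scc[0]=0,scc[1]=1,scc[2]=1,scc[3]=2,scc[4]=3,scc[5]=4,scc[6]=?,scc[7]=?)
step 7: low=(low[0]=0,low[1]=1,low[2]=1,low[3]=3,low[4]=4,low[5]=5,low[6]=6,low[7]=?); scc=(scc[0]=0,scc[1]=1,scc[2]=1,scc[3]=2,scc[4]=3,scc[5]=4,scc[6]=5,scc[7]=?)
step 8: low=(low[0]=0,low[1]=1,low[2]=1,low[3]=3,low[4]=4,low[5]=5,low[6]=6,low[7]=7); scc=(scc[0]=0,scc[1]=1,scc[2]=1,scc[3]=2,scc[4]=3,scc[5]=4,scc[6]=5,scc[7]=6)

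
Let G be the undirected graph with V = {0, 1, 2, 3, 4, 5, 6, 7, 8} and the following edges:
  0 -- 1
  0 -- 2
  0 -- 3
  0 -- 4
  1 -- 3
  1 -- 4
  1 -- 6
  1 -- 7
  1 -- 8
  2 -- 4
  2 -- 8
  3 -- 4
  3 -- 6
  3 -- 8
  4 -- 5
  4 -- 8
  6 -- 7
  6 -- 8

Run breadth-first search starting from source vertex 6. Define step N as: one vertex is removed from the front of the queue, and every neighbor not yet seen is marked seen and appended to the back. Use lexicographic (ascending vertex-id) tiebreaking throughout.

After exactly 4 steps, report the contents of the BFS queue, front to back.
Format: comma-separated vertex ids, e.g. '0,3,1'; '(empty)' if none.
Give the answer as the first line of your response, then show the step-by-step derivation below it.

8,0,4

step 1: dequeue 6; queue=[1,3,7,8]; order=6
step 2: dequeue 1; queue=[3,7,8,0,4]; order=6,1
step 3: dequeue 3; queue=[7,8,0,4]; order=6,1,3
step 4: dequeue 7; queue=[8,0,4]; order=6,1,3,7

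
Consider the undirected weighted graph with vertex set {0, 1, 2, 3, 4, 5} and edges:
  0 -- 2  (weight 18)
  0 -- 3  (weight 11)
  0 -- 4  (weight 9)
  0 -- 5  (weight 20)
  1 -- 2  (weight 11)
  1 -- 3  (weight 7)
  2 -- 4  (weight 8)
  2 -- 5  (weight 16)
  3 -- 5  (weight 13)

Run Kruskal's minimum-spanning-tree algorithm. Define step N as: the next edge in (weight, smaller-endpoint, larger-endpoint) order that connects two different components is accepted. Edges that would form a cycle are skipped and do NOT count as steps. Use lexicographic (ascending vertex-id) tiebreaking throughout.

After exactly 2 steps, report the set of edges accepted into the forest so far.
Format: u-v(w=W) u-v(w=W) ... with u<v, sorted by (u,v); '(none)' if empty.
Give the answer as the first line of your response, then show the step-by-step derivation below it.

1-3(w=7) 2-4(w=8)

step 1: add edge 1-3 (w=7); MST = {1-3(w=7)}
step 2: add edge 2-4 (w=8); MST = {1-3(w=7) 2-4(w=8)}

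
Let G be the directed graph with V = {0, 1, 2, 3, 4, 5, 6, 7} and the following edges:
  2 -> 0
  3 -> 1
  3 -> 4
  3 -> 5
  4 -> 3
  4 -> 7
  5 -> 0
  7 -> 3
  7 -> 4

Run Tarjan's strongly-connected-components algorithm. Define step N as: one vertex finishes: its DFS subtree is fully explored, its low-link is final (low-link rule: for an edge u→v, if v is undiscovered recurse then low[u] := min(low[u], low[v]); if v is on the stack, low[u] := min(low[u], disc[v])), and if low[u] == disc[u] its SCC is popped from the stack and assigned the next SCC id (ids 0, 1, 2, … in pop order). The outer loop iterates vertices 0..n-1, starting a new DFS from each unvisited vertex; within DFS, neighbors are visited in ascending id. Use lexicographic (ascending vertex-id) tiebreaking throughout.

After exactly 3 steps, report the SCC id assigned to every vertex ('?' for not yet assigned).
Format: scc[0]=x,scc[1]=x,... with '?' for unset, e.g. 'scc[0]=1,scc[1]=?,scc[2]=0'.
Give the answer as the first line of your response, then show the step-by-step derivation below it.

scc[0]=0,scc[1]=1,scc[2]=2,scc[3]=?,scc[4]=?,scc[5]=?,scc[6]=?,scc[7]=?

step 1: low=(low[0]=0,low[1]=?,low[2]=?,low[3]=?,low[4]=?,low[5]=?,low[6]=?,low[7]=?); scc=(scc[0]=0,scc[1]=?,scc[2]=?,scc[3]=?,scc[4]=?,scc[5]=?,scc[6]=?,scc[7]=?)
step 2: low=(low[0]=0,low[1]=1,low[2]=?,low[3]=?,low[4]=?,low[5]=?,low[6]=?,low[7]=?); scc=(scc[0]=0,scc[1]=1,scc[2]=?,scc[3]=?,scc[4]=?,scc[5]=?,scc[6]=?,scc[7]=?)
step 3: low=(low[0]=0,low[1]=1,low[2]=2,low[3]=?,low[4]=?,low[5]=?,low[6]=?,low[7]=?); scc=(scc[0]=0,scc[1]=1,scc[2]=2,scc[3]=?,scc[4]=?,scc[5]=?,scc[6]=?,scc[7]=?)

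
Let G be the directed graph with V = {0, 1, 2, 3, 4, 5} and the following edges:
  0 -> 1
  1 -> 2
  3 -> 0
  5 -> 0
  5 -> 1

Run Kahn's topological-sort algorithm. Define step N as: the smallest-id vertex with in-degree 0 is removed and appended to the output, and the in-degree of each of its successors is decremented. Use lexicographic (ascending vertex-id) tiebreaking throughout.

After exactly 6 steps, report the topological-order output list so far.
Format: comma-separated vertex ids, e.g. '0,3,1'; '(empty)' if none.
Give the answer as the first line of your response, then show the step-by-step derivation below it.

3,4,5,0,1,2

step 1: output 3; order=[3]; indeg=(1,2,1,0,0,0)
step 2: output 4; order=[3,4]; indeg=(1,2,1,0,0,0)
step 3: output 5; order=[3,4,5]; indeg=(0,1,1,0,0,0)
step 4: output 0; order=[3,4,5,0]; indeg=(0,0,1,0,0,0)
step 5: output 1; order=[3,4,5,0,1]; indeg=(0,0,0,0,0,0)
step 6: output 2; order=[3,4,5,0,1,2]; indeg=(0,0,0,0,0,0)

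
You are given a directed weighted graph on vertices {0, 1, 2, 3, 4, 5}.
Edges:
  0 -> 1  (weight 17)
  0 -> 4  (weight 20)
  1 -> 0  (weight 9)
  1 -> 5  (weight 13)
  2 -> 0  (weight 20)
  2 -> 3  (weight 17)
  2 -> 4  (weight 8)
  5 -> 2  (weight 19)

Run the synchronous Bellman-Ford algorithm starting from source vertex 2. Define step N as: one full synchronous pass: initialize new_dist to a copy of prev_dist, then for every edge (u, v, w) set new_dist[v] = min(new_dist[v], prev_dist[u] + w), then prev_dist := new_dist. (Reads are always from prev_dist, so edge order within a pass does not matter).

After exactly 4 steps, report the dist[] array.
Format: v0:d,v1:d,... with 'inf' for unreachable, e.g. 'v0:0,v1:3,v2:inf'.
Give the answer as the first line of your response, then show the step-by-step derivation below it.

v0:20,v1:37,v2:0,v3:17,v4:8,v5:50

step 1: dist = v0:20,v1:inf,v2:0,v3:17,v4:8,v5:inf
step 2: dist = v0:20,v1:37,v2:0,v3:17,v4:8,v5:inf
step 3: dist = v0:20,v1:37,v2:0,v3:17,v4:8,v5:50
step 4: dist = v0:20,v1:37,v2:0,v3:17,v4:8,v5:50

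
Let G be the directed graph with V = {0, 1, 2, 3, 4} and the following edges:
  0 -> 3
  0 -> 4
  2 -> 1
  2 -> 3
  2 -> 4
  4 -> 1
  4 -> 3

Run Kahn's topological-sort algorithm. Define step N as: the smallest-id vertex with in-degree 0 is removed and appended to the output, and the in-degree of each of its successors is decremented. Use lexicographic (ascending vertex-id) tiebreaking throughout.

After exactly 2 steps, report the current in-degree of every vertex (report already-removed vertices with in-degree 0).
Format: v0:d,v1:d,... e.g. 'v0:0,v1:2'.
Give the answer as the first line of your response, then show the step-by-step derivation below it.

v0:0,v1:1,v2:0,v3:1,v4:0

step 1: output 0; order=[0]; indeg=(0,2,0,2,1)
step 2: output 2; order=[0,2]; indeg=(0,1,0,1,0)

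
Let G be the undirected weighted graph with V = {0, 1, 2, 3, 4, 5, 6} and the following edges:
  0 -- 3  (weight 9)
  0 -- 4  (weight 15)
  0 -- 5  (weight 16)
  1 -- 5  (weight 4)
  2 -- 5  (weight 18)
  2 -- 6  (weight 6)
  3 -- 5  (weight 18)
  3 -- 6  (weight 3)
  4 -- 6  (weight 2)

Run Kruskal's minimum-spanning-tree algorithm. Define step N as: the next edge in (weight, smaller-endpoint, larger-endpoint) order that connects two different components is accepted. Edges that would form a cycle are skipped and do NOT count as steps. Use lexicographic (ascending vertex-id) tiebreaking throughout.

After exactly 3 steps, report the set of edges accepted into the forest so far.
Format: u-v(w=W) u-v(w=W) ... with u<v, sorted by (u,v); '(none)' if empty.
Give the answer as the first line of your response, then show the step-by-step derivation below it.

1-5(w=4) 3-6(w=3) 4-6(w=2)

step 1: add edge 4-6 (w=2); MST = {4-6(w=2)}
step 2: add edge 3-6 (w=3); MST = {3-6(w=3) 4-6(w=2)}
step 3: add edge 1-5 (w=4); MST = {1-5(w=4) 3-6(w=3) 4-6(w=2)}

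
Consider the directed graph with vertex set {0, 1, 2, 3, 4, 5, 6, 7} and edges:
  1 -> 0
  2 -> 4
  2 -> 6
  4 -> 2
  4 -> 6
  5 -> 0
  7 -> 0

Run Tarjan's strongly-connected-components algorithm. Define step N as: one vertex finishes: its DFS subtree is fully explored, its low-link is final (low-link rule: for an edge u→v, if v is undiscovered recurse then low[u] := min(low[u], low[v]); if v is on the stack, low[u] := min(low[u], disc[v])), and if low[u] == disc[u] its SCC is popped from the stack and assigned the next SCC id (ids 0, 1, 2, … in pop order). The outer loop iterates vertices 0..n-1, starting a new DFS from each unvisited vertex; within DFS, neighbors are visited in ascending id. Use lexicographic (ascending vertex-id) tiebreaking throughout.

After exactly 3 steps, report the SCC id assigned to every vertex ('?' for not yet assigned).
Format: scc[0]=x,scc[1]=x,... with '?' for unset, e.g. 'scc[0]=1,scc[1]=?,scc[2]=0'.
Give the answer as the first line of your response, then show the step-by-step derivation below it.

scc[0]=0,scc[1]=1,scc[2]=?,scc[3]=?,scc[4]=?,scc[5]=?,scc[6]=2,scc[7]=?

step 1: low=(low[0]=0,low[1]=?,low[2]=?,low[3]=?,low[4]=?,low[5]=?,low[6]=?,low[7]=?); scc=(scc[0]=0,scc[1]=?,scc[2]=?,scc[3]=?,scc[4]=?,scc[5]=?,scc[6]=?,scc[7]=?)
step 2: low=(low[0]=0,low[1]=1,low[2]=?,low[3]=?,low[4]=?,low[5]=?,low[6]=?,low[7]=?); scc=(scc[0]=0,scc[1]=1,scc[2]=?,scc[3]=?,scc[4]=?,scc[5]=?,scc[6]=?,scc[7]=?)
step 3: low=(low[0]=0,low[1]=1,low[2]=2,low[3]=?,low[4]=2,low[5]=?,low[6]=4,low[7]=?); scc=(scc[0]=0,scc[1]=1,scc[2]=?,scc[3]=?,scc[4]=?,scc[5]=?,scc[6]=2,scc[7]=?)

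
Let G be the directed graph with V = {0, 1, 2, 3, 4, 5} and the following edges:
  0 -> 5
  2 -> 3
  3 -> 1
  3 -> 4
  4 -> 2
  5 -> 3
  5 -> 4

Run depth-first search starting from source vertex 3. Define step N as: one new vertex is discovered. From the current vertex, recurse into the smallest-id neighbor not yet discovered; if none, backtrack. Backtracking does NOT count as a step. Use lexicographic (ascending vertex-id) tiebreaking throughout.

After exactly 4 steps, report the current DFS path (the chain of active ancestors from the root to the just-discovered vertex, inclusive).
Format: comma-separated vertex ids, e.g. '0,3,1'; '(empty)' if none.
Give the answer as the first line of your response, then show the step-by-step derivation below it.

3,4,2

step 1: discover 3; path=3; order=3
step 2: discover 1; path=3>1; order=3,1
step 3: discover 4; path=3>4; order=3,1,4
step 4: discover 2; path=3>4>2; order=3,1,4,2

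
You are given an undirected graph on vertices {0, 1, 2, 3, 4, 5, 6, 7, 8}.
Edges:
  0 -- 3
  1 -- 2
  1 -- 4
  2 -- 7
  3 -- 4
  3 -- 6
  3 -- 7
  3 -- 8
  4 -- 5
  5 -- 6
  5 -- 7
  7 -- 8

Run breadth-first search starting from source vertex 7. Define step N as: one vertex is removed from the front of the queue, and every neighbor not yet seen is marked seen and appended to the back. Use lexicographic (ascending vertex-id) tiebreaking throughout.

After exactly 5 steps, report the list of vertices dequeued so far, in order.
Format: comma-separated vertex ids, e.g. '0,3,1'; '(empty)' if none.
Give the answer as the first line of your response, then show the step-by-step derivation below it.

7,2,3,5,8

step 1: dequeue 7; queue=[2,3,5,8]; order=7
step 2: dequeue 2; queue=[3,5,8,1]; order=7,2
step 3: dequeue 3; queue=[5,8,1,0,4,6]; order=7,2,3
step 4: dequeue 5; queue=[8,1,0,4,6]; order=7,2,3,5
step 5: dequeue 8; queue=[1,0,4,6]; order=7,2,3,5,8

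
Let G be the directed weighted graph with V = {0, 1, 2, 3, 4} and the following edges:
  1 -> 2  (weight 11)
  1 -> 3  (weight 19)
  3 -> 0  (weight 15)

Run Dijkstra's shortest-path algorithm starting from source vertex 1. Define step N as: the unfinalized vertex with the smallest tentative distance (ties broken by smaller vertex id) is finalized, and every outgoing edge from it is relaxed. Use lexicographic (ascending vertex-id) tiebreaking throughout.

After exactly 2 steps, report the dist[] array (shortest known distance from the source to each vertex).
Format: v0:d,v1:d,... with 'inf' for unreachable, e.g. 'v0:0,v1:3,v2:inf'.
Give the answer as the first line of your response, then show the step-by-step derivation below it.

v0:inf,v1:0,v2:11,v3:19,v4:inf

step 1: dist = v0:inf,v1:0,v2:11,v3:19,v4:inf
step 2: dist = v0:inf,v1:0,v2:11,v3:19,v4:inf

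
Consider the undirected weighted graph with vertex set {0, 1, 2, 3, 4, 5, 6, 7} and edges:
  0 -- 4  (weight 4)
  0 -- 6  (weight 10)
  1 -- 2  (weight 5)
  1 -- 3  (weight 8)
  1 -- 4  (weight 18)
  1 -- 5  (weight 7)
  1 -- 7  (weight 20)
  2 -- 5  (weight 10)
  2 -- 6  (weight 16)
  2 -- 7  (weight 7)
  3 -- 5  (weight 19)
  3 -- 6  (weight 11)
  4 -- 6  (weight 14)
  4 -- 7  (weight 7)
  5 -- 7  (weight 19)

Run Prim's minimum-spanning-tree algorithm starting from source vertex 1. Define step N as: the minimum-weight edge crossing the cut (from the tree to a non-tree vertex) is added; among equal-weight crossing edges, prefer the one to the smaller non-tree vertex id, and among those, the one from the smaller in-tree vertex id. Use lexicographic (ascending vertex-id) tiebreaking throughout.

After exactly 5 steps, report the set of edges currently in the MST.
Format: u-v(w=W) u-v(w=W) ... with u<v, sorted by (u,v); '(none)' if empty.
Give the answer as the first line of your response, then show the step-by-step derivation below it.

0-4(w=4) 1-2(w=5) 1-5(w=7) 2-7(w=7) 4-7(w=7)

step 1: add edge 1-2 (w=5); MST = {1-2(w=5)}
step 2: add edge 1-5 (w=7); MST = {1-2(w=5) 1-5(w=7)}
step 3: add edge 2-7 (w=7); MST = {1-2(w=5) 1-5(w=7) 2-7(w=7)}
step 4: add edge 4-7 (w=7); MST = {1-2(w=5) 1-5(w=7) 2-7(w=7) 4-7(w=7)}
step 5: add edge 0-4 (w=4); MST = {0-4(w=4) 1-2(w=5) 1-5(w=7) 2-7(w=7) 4-7(w=7)}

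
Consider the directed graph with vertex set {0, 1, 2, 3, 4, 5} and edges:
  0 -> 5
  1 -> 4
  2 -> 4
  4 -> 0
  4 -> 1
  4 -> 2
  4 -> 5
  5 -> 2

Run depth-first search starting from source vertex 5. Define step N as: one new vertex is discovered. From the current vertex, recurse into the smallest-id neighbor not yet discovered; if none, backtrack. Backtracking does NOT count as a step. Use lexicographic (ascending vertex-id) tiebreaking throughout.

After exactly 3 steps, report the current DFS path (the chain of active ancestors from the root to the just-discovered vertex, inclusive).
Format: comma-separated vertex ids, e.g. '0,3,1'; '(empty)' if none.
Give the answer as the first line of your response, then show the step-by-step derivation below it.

5,2,4

step 1: discover 5; path=5; order=5
step 2: discover 2; path=5>2; order=5,2
step 3: discover 4; path=5>2>4; order=5,2,4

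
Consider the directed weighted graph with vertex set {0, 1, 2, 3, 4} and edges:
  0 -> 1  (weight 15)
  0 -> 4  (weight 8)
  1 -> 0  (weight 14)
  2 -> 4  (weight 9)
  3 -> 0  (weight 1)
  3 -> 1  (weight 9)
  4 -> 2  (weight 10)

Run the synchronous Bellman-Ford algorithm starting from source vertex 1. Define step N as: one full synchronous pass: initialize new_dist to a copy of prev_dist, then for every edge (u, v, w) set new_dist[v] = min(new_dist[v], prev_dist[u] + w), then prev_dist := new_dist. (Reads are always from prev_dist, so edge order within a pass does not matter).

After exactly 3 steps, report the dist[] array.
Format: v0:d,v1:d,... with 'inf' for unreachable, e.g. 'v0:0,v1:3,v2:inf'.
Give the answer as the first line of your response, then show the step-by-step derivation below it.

v0:14,v1:0,v2:32,v3:inf,v4:22

step 1: dist = v0:14,v1:0,v2:inf,v3:inf,v4:inf
step 2: dist = v0:14,v1:0,v2:inf,v3:inf,v4:22
step 3: dist = v0:14,v1:0,v2:32,v3:inf,v4:22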